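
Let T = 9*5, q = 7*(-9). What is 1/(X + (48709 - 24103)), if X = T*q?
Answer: 1/21771 ≈ 4.5933e-5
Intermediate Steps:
q = -63
T = 45
X = -2835 (X = 45*(-63) = -2835)
1/(X + (48709 - 24103)) = 1/(-2835 + (48709 - 24103)) = 1/(-2835 + 24606) = 1/21771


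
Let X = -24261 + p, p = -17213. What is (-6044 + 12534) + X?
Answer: -34984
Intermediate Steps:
X = -41474 (X = -24261 - 17213 = -41474)
(-6044 + 12534) + X = (-6044 + 12534) - 41474 = 6490 - 41474 = -34984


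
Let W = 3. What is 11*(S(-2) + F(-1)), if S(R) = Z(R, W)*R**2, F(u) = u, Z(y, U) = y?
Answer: -99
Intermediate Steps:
S(R) = R**3 (S(R) = R*R**2 = R**3)
11*(S(-2) + F(-1)) = 11*((-2)**3 - 1) = 11*(-8 - 1) = 11*(-9) = -99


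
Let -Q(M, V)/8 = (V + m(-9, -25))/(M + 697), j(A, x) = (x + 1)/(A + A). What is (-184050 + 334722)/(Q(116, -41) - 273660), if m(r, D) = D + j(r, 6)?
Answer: -68904189/125147840 ≈ -0.55058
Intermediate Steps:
j(A, x) = (1 + x)/(2*A) (j(A, x) = (1 + x)/((2*A)) = (1 + x)*(1/(2*A)) = (1 + x)/(2*A))
m(r, D) = D + 7/(2*r) (m(r, D) = D + (1 + 6)/(2*r) = D + (½)*7/r = D + 7/(2*r))
Q(M, V) = -8*(-457/18 + V)/(697 + M) (Q(M, V) = -8*(V + (-25 + (7/2)/(-9)))/(M + 697) = -8*(V + (-25 + (7/2)*(-⅑)))/(697 + M) = -8*(V + (-25 - 7/18))/(697 + M) = -8*(V - 457/18)/(697 + M) = -8*(-457/18 + V)/(697 + M))
(-184050 + 334722)/(Q(116, -41) - 273660) = (-184050 + 334722)/(4*(457 - 18*(-41))/(9*(697 + 116)) - 273660) = 150672/((4/9)*(457 + 738)/813 - 273660) = 150672/((4/9)*(1/813)*1195 - 273660) = 150672/(4780/7317 - 273660) = 150672/(-2002365440/7317) = 150672*(-7317/2002365440) = -68904189/125147840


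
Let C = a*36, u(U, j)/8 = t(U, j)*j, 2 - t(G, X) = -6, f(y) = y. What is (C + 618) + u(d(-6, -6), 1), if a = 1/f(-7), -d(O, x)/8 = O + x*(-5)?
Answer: 4738/7 ≈ 676.86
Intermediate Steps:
d(O, x) = -8*O + 40*x (d(O, x) = -8*(O + x*(-5)) = -8*(O - 5*x) = -8*O + 40*x)
t(G, X) = 8 (t(G, X) = 2 - 1*(-6) = 2 + 6 = 8)
a = -1/7 (a = 1/(-7) = -1/7 ≈ -0.14286)
u(U, j) = 64*j (u(U, j) = 8*(8*j) = 64*j)
C = -36/7 (C = -1/7*36 = -36/7 ≈ -5.1429)
(C + 618) + u(d(-6, -6), 1) = (-36/7 + 618) + 64*1 = 4290/7 + 64 = 4738/7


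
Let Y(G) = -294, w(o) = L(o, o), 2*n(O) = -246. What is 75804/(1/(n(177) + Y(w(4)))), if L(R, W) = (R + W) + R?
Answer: -31610268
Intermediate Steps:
L(R, W) = W + 2*R
n(O) = -123 (n(O) = (1/2)*(-246) = -123)
w(o) = 3*o (w(o) = o + 2*o = 3*o)
75804/(1/(n(177) + Y(w(4)))) = 75804/(1/(-123 - 294)) = 75804/(1/(-417)) = 75804/(-1/417) = 75804*(-417) = -31610268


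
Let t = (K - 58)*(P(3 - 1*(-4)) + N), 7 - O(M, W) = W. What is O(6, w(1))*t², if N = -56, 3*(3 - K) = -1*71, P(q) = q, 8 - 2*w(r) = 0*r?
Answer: 21215236/3 ≈ 7.0717e+6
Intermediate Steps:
w(r) = 4 (w(r) = 4 - 0*r = 4 - ½*0 = 4 + 0 = 4)
K = 80/3 (K = 3 - (-1)*71/3 = 3 - ⅓*(-71) = 3 + 71/3 = 80/3 ≈ 26.667)
O(M, W) = 7 - W
t = 4606/3 (t = (80/3 - 58)*((3 - 1*(-4)) - 56) = -94*((3 + 4) - 56)/3 = -94*(7 - 56)/3 = -94/3*(-49) = 4606/3 ≈ 1535.3)
O(6, w(1))*t² = (7 - 1*4)*(4606/3)² = (7 - 4)*(21215236/9) = 3*(21215236/9) = 21215236/3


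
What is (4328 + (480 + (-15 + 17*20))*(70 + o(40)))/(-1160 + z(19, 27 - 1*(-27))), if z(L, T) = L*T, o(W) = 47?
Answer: -98513/134 ≈ -735.17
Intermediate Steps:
(4328 + (480 + (-15 + 17*20))*(70 + o(40)))/(-1160 + z(19, 27 - 1*(-27))) = (4328 + (480 + (-15 + 17*20))*(70 + 47))/(-1160 + 19*(27 - 1*(-27))) = (4328 + (480 + (-15 + 340))*117)/(-1160 + 19*(27 + 27)) = (4328 + (480 + 325)*117)/(-1160 + 19*54) = (4328 + 805*117)/(-1160 + 1026) = (4328 + 94185)/(-134) = 98513*(-1/134) = -98513/134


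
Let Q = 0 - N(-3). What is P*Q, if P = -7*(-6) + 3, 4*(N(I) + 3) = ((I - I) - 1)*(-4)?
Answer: 90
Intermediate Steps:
N(I) = -2 (N(I) = -3 + (((I - I) - 1)*(-4))/4 = -3 + ((0 - 1)*(-4))/4 = -3 + (-1*(-4))/4 = -3 + (1/4)*4 = -3 + 1 = -2)
Q = 2 (Q = 0 - 1*(-2) = 0 + 2 = 2)
P = 45 (P = 42 + 3 = 45)
P*Q = 45*2 = 90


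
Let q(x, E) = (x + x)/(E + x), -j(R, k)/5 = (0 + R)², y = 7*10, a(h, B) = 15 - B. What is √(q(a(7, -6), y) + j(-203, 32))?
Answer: I*√34821527/13 ≈ 453.92*I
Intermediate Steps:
y = 70
j(R, k) = -5*R² (j(R, k) = -5*(0 + R)² = -5*R²)
q(x, E) = 2*x/(E + x) (q(x, E) = (2*x)/(E + x) = 2*x/(E + x))
√(q(a(7, -6), y) + j(-203, 32)) = √(2*(15 - 1*(-6))/(70 + (15 - 1*(-6))) - 5*(-203)²) = √(2*(15 + 6)/(70 + (15 + 6)) - 5*41209) = √(2*21/(70 + 21) - 206045) = √(2*21/91 - 206045) = √(2*21*(1/91) - 206045) = √(6/13 - 206045) = √(-2678579/13) = I*√34821527/13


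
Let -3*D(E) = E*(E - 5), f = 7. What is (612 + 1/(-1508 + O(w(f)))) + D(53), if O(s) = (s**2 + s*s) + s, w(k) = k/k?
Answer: -355181/1505 ≈ -236.00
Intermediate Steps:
w(k) = 1
O(s) = s + 2*s**2 (O(s) = (s**2 + s**2) + s = 2*s**2 + s = s + 2*s**2)
D(E) = -E*(-5 + E)/3 (D(E) = -E*(E - 5)/3 = -E*(-5 + E)/3)
(612 + 1/(-1508 + O(w(f)))) + D(53) = (612 + 1/(-1508 + 1*(1 + 2*1))) + (1/3)*53*(5 - 1*53) = (612 + 1/(-1508 + 1*(1 + 2))) + (1/3)*53*(5 - 53) = (612 + 1/(-1508 + 1*3)) + (1/3)*53*(-48) = (612 + 1/(-1508 + 3)) - 848 = (612 + 1/(-1505)) - 848 = (612 - 1/1505) - 848 = 921059/1505 - 848 = -355181/1505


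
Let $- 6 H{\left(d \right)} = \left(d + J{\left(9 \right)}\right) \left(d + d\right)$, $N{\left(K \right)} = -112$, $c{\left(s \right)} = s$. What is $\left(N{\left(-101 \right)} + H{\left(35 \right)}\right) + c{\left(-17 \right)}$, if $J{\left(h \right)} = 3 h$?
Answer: $- \frac{2557}{3} \approx -852.33$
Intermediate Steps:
$H{\left(d \right)} = - \frac{d \left(27 + d\right)}{3}$ ($H{\left(d \right)} = - \frac{\left(d + 3 \cdot 9\right) \left(d + d\right)}{6} = - \frac{\left(d + 27\right) 2 d}{6} = - \frac{\left(27 + d\right) 2 d}{6} = - \frac{2 d \left(27 + d\right)}{6} = - \frac{d \left(27 + d\right)}{3}$)
$\left(N{\left(-101 \right)} + H{\left(35 \right)}\right) + c{\left(-17 \right)} = \left(-112 - \frac{35 \left(27 + 35\right)}{3}\right) - 17 = \left(-112 - \frac{35}{3} \cdot 62\right) - 17 = \left(-112 - \frac{2170}{3}\right) - 17 = - \frac{2506}{3} - 17 = - \frac{2557}{3}$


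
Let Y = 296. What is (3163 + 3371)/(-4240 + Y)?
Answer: -3267/1972 ≈ -1.6567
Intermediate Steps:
(3163 + 3371)/(-4240 + Y) = (3163 + 3371)/(-4240 + 296) = 6534/(-3944) = 6534*(-1/3944) = -3267/1972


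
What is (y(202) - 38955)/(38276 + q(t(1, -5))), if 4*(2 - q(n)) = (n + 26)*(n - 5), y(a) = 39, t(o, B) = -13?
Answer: -77832/76673 ≈ -1.0151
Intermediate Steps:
q(n) = 2 - (-5 + n)*(26 + n)/4 (q(n) = 2 - (n + 26)*(n - 5)/4 = 2 - (26 + n)*(-5 + n)/4 = 2 - (-5 + n)*(26 + n)/4)
(y(202) - 38955)/(38276 + q(t(1, -5))) = (39 - 38955)/(38276 + (69/2 - 21/4*(-13) - ¼*(-13)²)) = -38916/(38276 + (69/2 + 273/4 - ¼*169)) = -38916/(38276 + (69/2 + 273/4 - 169/4)) = -38916/(38276 + 121/2) = -38916/76673/2 = -38916*2/76673 = -77832/76673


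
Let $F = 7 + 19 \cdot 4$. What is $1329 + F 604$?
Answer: $51461$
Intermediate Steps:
$F = 83$ ($F = 7 + 76 = 83$)
$1329 + F 604 = 1329 + 83 \cdot 604 = 1329 + 50132 = 51461$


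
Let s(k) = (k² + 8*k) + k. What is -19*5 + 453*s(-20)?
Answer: 99565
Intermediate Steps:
s(k) = k² + 9*k
-19*5 + 453*s(-20) = -19*5 + 453*(-20*(9 - 20)) = -95 + 453*(-20*(-11)) = -95 + 453*220 = -95 + 99660 = 99565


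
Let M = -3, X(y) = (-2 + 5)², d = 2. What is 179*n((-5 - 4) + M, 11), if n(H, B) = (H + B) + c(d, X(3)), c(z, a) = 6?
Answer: 895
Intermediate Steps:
X(y) = 9 (X(y) = 3² = 9)
n(H, B) = 6 + B + H (n(H, B) = (H + B) + 6 = (B + H) + 6 = 6 + B + H)
179*n((-5 - 4) + M, 11) = 179*(6 + 11 + ((-5 - 4) - 3)) = 179*(6 + 11 + (-9 - 3)) = 179*(6 + 11 - 12) = 179*5 = 895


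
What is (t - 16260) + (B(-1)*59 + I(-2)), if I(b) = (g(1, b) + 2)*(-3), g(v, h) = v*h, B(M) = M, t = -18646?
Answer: -34965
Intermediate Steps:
g(v, h) = h*v
I(b) = -6 - 3*b (I(b) = (b*1 + 2)*(-3) = (b + 2)*(-3) = (2 + b)*(-3) = -6 - 3*b)
(t - 16260) + (B(-1)*59 + I(-2)) = (-18646 - 16260) + (-1*59 + (-6 - 3*(-2))) = -34906 + (-59 + (-6 + 6)) = -34906 + (-59 + 0) = -34906 - 59 = -34965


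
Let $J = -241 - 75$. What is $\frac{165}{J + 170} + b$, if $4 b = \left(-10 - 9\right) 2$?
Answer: $- \frac{776}{73} \approx -10.63$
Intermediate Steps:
$b = - \frac{19}{2}$ ($b = \frac{\left(-10 - 9\right) 2}{4} = \frac{\left(-19\right) 2}{4} = \frac{1}{4} \left(-38\right) = - \frac{19}{2} \approx -9.5$)
$J = -316$ ($J = -241 - 75 = -316$)
$\frac{165}{J + 170} + b = \frac{165}{-316 + 170} - \frac{19}{2} = \frac{165}{-146} - \frac{19}{2} = 165 \left(- \frac{1}{146}\right) - \frac{19}{2} = - \frac{165}{146} - \frac{19}{2} = - \frac{776}{73}$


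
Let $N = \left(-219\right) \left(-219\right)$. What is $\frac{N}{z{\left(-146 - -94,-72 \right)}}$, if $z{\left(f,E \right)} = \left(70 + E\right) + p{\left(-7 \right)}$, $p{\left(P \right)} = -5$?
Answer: $- \frac{47961}{7} \approx -6851.6$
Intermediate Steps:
$z{\left(f,E \right)} = 65 + E$ ($z{\left(f,E \right)} = \left(70 + E\right) - 5 = 65 + E$)
$N = 47961$
$\frac{N}{z{\left(-146 - -94,-72 \right)}} = \frac{47961}{65 - 72} = \frac{47961}{-7} = 47961 \left(- \frac{1}{7}\right) = - \frac{47961}{7}$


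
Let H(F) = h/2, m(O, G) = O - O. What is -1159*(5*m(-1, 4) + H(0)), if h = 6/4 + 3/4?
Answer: -10431/8 ≈ -1303.9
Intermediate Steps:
h = 9/4 (h = 6*(1/4) + 3*(1/4) = 3/2 + 3/4 = 9/4 ≈ 2.2500)
m(O, G) = 0
H(F) = 9/8 (H(F) = (9/4)/2 = (9/4)*(1/2) = 9/8)
-1159*(5*m(-1, 4) + H(0)) = -1159*(5*0 + 9/8) = -1159*(0 + 9/8) = -1159*9/8 = -10431/8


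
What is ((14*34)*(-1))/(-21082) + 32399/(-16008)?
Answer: -337707955/168740328 ≈ -2.0013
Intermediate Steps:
((14*34)*(-1))/(-21082) + 32399/(-16008) = (476*(-1))*(-1/21082) + 32399*(-1/16008) = -476*(-1/21082) - 32399/16008 = 238/10541 - 32399/16008 = -337707955/168740328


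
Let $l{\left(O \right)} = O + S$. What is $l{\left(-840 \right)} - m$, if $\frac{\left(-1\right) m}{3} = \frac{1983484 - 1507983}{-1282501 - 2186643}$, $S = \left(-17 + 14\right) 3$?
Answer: $- \frac{2946729759}{3469144} \approx -849.41$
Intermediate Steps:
$S = -9$ ($S = \left(-3\right) 3 = -9$)
$l{\left(O \right)} = -9 + O$ ($l{\left(O \right)} = O - 9 = -9 + O$)
$m = \frac{1426503}{3469144}$ ($m = - 3 \frac{1983484 - 1507983}{-1282501 - 2186643} = - 3 \frac{475501}{-3469144} = - 3 \cdot 475501 \left(- \frac{1}{3469144}\right) = \left(-3\right) \left(- \frac{475501}{3469144}\right) = \frac{1426503}{3469144} \approx 0.4112$)
$l{\left(-840 \right)} - m = \left(-9 - 840\right) - \frac{1426503}{3469144} = -849 - \frac{1426503}{3469144} = - \frac{2946729759}{3469144}$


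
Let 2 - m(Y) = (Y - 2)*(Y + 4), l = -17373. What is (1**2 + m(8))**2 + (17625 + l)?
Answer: 5013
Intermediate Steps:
m(Y) = 2 - (-2 + Y)*(4 + Y) (m(Y) = 2 - (Y - 2)*(Y + 4) = 2 - (-2 + Y)*(4 + Y))
(1**2 + m(8))**2 + (17625 + l) = (1**2 + (10 - 1*8**2 - 2*8))**2 + (17625 - 17373) = (1 + (10 - 1*64 - 16))**2 + 252 = (1 + (10 - 64 - 16))**2 + 252 = (1 - 70)**2 + 252 = (-69)**2 + 252 = 4761 + 252 = 5013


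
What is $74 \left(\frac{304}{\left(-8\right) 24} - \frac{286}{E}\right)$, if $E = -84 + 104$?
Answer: $- \frac{35261}{30} \approx -1175.4$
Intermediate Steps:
$E = 20$
$74 \left(\frac{304}{\left(-8\right) 24} - \frac{286}{E}\right) = 74 \left(\frac{304}{\left(-8\right) 24} - \frac{286}{20}\right) = 74 \left(\frac{304}{-192} - \frac{143}{10}\right) = 74 \left(304 \left(- \frac{1}{192}\right) - \frac{143}{10}\right) = 74 \left(- \frac{19}{12} - \frac{143}{10}\right) = 74 \left(- \frac{953}{60}\right) = - \frac{35261}{30}$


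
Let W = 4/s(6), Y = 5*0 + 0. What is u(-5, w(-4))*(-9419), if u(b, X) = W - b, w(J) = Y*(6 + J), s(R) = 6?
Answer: -160123/3 ≈ -53374.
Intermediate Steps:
Y = 0 (Y = 0 + 0 = 0)
w(J) = 0 (w(J) = 0*(6 + J) = 0)
W = ⅔ (W = 4/6 = 4*(⅙) = ⅔ ≈ 0.66667)
u(b, X) = ⅔ - b
u(-5, w(-4))*(-9419) = (⅔ - 1*(-5))*(-9419) = (⅔ + 5)*(-9419) = (17/3)*(-9419) = -160123/3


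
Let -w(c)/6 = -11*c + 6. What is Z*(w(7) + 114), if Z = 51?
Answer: 27540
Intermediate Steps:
w(c) = -36 + 66*c (w(c) = -6*(-11*c + 6) = -6*(6 - 11*c) = -36 + 66*c)
Z*(w(7) + 114) = 51*((-36 + 66*7) + 114) = 51*((-36 + 462) + 114) = 51*(426 + 114) = 51*540 = 27540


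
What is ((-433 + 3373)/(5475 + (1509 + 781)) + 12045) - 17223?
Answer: -8040846/1553 ≈ -5177.6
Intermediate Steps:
((-433 + 3373)/(5475 + (1509 + 781)) + 12045) - 17223 = (2940/(5475 + 2290) + 12045) - 17223 = (2940/7765 + 12045) - 17223 = (2940*(1/7765) + 12045) - 17223 = (588/1553 + 12045) - 17223 = 18706473/1553 - 17223 = -8040846/1553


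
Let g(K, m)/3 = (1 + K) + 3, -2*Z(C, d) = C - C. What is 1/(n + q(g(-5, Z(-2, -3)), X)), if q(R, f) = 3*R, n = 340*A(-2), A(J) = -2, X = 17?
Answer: -1/689 ≈ -0.0014514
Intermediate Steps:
Z(C, d) = 0 (Z(C, d) = -(C - C)/2 = -1/2*0 = 0)
n = -680 (n = 340*(-2) = -680)
g(K, m) = 12 + 3*K (g(K, m) = 3*((1 + K) + 3) = 3*(4 + K) = 12 + 3*K)
1/(n + q(g(-5, Z(-2, -3)), X)) = 1/(-680 + 3*(12 + 3*(-5))) = 1/(-680 + 3*(12 - 15)) = 1/(-680 + 3*(-3)) = 1/(-680 - 9) = 1/(-689) = -1/689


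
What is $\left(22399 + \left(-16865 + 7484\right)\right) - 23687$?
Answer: $-10669$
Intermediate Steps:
$\left(22399 + \left(-16865 + 7484\right)\right) - 23687 = \left(22399 - 9381\right) - 23687 = 13018 - 23687 = -10669$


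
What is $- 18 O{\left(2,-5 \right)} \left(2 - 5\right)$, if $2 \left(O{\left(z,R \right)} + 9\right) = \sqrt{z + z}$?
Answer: $-432$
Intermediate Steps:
$O{\left(z,R \right)} = -9 + \frac{\sqrt{2} \sqrt{z}}{2}$ ($O{\left(z,R \right)} = -9 + \frac{\sqrt{z + z}}{2} = -9 + \frac{\sqrt{2 z}}{2} = -9 + \frac{\sqrt{2} \sqrt{z}}{2}$)
$- 18 O{\left(2,-5 \right)} \left(2 - 5\right) = - 18 \left(-9 + \frac{\sqrt{2} \sqrt{2}}{2}\right) \left(2 - 5\right) = - 18 \left(-9 + 1\right) \left(2 - 5\right) = \left(-18\right) \left(-8\right) \left(-3\right) = 144 \left(-3\right) = -432$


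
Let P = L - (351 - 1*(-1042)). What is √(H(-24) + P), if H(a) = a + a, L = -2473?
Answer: I*√3914 ≈ 62.562*I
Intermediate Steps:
P = -3866 (P = -2473 - (351 - 1*(-1042)) = -2473 - (351 + 1042) = -2473 - 1*1393 = -2473 - 1393 = -3866)
H(a) = 2*a
√(H(-24) + P) = √(2*(-24) - 3866) = √(-48 - 3866) = √(-3914) = I*√3914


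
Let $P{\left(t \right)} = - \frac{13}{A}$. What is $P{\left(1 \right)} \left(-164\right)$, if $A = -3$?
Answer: $- \frac{2132}{3} \approx -710.67$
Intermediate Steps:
$P{\left(t \right)} = \frac{13}{3}$ ($P{\left(t \right)} = - \frac{13}{-3} = \left(-13\right) \left(- \frac{1}{3}\right) = \frac{13}{3}$)
$P{\left(1 \right)} \left(-164\right) = \frac{13}{3} \left(-164\right) = - \frac{2132}{3}$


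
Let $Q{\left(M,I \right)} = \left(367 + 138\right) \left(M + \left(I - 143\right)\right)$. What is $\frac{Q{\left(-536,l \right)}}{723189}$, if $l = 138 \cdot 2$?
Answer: $- \frac{203515}{723189} \approx -0.28141$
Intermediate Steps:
$l = 276$
$Q{\left(M,I \right)} = -72215 + 505 I + 505 M$ ($Q{\left(M,I \right)} = 505 \left(M + \left(I - 143\right)\right) = 505 \left(M + \left(-143 + I\right)\right) = 505 \left(-143 + I + M\right) = -72215 + 505 I + 505 M$)
$\frac{Q{\left(-536,l \right)}}{723189} = \frac{-72215 + 505 \cdot 276 + 505 \left(-536\right)}{723189} = \left(-72215 + 139380 - 270680\right) \frac{1}{723189} = \left(-203515\right) \frac{1}{723189} = - \frac{203515}{723189}$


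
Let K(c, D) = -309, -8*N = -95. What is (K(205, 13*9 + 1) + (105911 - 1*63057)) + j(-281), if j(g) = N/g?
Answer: 95641065/2248 ≈ 42545.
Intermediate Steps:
N = 95/8 (N = -1/8*(-95) = 95/8 ≈ 11.875)
j(g) = 95/(8*g)
(K(205, 13*9 + 1) + (105911 - 1*63057)) + j(-281) = (-309 + (105911 - 1*63057)) + (95/8)/(-281) = (-309 + (105911 - 63057)) + (95/8)*(-1/281) = (-309 + 42854) - 95/2248 = 42545 - 95/2248 = 95641065/2248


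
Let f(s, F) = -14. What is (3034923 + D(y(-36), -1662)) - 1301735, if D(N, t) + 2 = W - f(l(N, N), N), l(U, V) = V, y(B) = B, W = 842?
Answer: 1734042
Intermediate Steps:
D(N, t) = 854 (D(N, t) = -2 + (842 - 1*(-14)) = -2 + (842 + 14) = -2 + 856 = 854)
(3034923 + D(y(-36), -1662)) - 1301735 = (3034923 + 854) - 1301735 = 3035777 - 1301735 = 1734042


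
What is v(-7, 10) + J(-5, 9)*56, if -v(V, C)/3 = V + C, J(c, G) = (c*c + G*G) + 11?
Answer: 6543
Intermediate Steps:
J(c, G) = 11 + G² + c² (J(c, G) = (c² + G²) + 11 = (G² + c²) + 11 = 11 + G² + c²)
v(V, C) = -3*C - 3*V (v(V, C) = -3*(V + C) = -3*(C + V) = -3*C - 3*V)
v(-7, 10) + J(-5, 9)*56 = (-3*10 - 3*(-7)) + (11 + 9² + (-5)²)*56 = (-30 + 21) + (11 + 81 + 25)*56 = -9 + 117*56 = -9 + 6552 = 6543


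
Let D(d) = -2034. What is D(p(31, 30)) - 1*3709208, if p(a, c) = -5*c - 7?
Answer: -3711242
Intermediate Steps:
p(a, c) = -7 - 5*c
D(p(31, 30)) - 1*3709208 = -2034 - 1*3709208 = -2034 - 3709208 = -3711242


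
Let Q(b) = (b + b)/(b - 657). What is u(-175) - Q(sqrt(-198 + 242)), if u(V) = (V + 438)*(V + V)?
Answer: -39729240162/431605 + 2628*sqrt(11)/431605 ≈ -92050.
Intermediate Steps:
u(V) = 2*V*(438 + V) (u(V) = (438 + V)*(2*V) = 2*V*(438 + V))
Q(b) = 2*b/(-657 + b) (Q(b) = (2*b)/(-657 + b) = 2*b/(-657 + b))
u(-175) - Q(sqrt(-198 + 242)) = 2*(-175)*(438 - 175) - 2*sqrt(-198 + 242)/(-657 + sqrt(-198 + 242)) = 2*(-175)*263 - 2*sqrt(44)/(-657 + sqrt(44)) = -92050 - 2*2*sqrt(11)/(-657 + 2*sqrt(11)) = -92050 - 4*sqrt(11)/(-657 + 2*sqrt(11))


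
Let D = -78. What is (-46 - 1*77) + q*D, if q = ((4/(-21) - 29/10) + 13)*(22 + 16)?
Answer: -1032319/35 ≈ -29495.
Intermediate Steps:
q = 39539/105 (q = ((4*(-1/21) - 29*1/10) + 13)*38 = ((-4/21 - 29/10) + 13)*38 = (-649/210 + 13)*38 = (2081/210)*38 = 39539/105 ≈ 376.56)
(-46 - 1*77) + q*D = (-46 - 1*77) + (39539/105)*(-78) = (-46 - 77) - 1028014/35 = -123 - 1028014/35 = -1032319/35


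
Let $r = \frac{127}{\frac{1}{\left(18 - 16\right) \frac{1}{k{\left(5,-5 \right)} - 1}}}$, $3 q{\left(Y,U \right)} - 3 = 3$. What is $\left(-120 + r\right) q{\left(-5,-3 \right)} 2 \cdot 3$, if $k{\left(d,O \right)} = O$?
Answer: $-1948$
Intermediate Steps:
$q{\left(Y,U \right)} = 2$ ($q{\left(Y,U \right)} = 1 + \frac{1}{3} \cdot 3 = 1 + 1 = 2$)
$r = - \frac{127}{3}$ ($r = \frac{127}{\frac{1}{\left(18 - 16\right) \frac{1}{-5 - 1}}} = \frac{127}{\frac{1}{2 \frac{1}{-6}}} = \frac{127}{\frac{1}{2 \left(- \frac{1}{6}\right)}} = \frac{127}{\frac{1}{- \frac{1}{3}}} = \frac{127}{-3} = 127 \left(- \frac{1}{3}\right) = - \frac{127}{3} \approx -42.333$)
$\left(-120 + r\right) q{\left(-5,-3 \right)} 2 \cdot 3 = \left(-120 - \frac{127}{3}\right) 2 \cdot 2 \cdot 3 = - \frac{487 \cdot 4 \cdot 3}{3} = \left(- \frac{487}{3}\right) 12 = -1948$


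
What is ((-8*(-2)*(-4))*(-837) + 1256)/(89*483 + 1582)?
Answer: 7832/6367 ≈ 1.2301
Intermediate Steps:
((-8*(-2)*(-4))*(-837) + 1256)/(89*483 + 1582) = ((16*(-4))*(-837) + 1256)/(42987 + 1582) = (-64*(-837) + 1256)/44569 = (53568 + 1256)*(1/44569) = 54824*(1/44569) = 7832/6367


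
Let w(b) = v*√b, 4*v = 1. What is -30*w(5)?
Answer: -15*√5/2 ≈ -16.771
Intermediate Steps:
v = ¼ (v = (¼)*1 = ¼ ≈ 0.25000)
w(b) = √b/4
-30*w(5) = -15*√5/2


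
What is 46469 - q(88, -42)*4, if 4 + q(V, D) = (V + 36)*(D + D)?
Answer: 88149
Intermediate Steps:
q(V, D) = -4 + 2*D*(36 + V) (q(V, D) = -4 + (V + 36)*(D + D) = -4 + (36 + V)*(2*D) = -4 + 2*D*(36 + V))
46469 - q(88, -42)*4 = 46469 - (-4 + 72*(-42) + 2*(-42)*88)*4 = 46469 - (-4 - 3024 - 7392)*4 = 46469 - (-10420)*4 = 46469 - 1*(-41680) = 46469 + 41680 = 88149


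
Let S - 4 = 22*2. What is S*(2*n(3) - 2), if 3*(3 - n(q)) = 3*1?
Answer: 96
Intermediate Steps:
n(q) = 2 (n(q) = 3 - 1 = 2)
S = 48 (S = 4 + 22*2 = 4 + 44 = 48)
S*(2*n(3) - 2) = 48*(2*2 - 2) = 48*(4 - 2) = 48*2 = 96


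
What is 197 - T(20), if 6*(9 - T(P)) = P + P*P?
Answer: 258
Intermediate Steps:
T(P) = 9 - P/6 - P²/6 (T(P) = 9 - (P + P*P)/6 = 9 - (P + P²)/6 = 9 + (-P/6 - P²/6) = 9 - P/6 - P²/6)
197 - T(20) = 197 - (9 - ⅙*20 - ⅙*20²) = 197 - (9 - 10/3 - ⅙*400) = 197 - (9 - 10/3 - 200/3) = 197 - 1*(-61) = 197 + 61 = 258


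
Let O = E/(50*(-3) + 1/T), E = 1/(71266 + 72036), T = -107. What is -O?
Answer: 107/2300140402 ≈ 4.6519e-8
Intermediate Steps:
E = 1/143302 ≈ 6.9783e-6
O = -107/2300140402 (O = 1/(143302*(50*(-3) + 1/(-107))) = 1/(143302*(-150 - 1/107)) = 1/(143302*(-16051/107)) = (1/143302)*(-107/16051) = -107/2300140402 ≈ -4.6519e-8)
-O = -1*(-107/2300140402) = 107/2300140402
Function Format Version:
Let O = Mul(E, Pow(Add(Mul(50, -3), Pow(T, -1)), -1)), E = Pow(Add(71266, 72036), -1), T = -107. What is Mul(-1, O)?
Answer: Rational(107, 2300140402) ≈ 4.6519e-8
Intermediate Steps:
E = Rational(1, 143302) (E = Pow(143302, -1) = Rational(1, 143302) ≈ 6.9783e-6)
O = Rational(-107, 2300140402) (O = Mul(Rational(1, 143302), Pow(Add(Mul(50, -3), Pow(-107, -1)), -1)) = Mul(Rational(1, 143302), Pow(Add(-150, Rational(-1, 107)), -1)) = Mul(Rational(1, 143302), Pow(Rational(-16051, 107), -1)) = Mul(Rational(1, 143302), Rational(-107, 16051)) = Rational(-107, 2300140402) ≈ -4.6519e-8)
Mul(-1, O) = Mul(-1, Rational(-107, 2300140402)) = Rational(107, 2300140402)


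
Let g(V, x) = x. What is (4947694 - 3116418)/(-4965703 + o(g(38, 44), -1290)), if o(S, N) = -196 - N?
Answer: -1831276/4964609 ≈ -0.36887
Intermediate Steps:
(4947694 - 3116418)/(-4965703 + o(g(38, 44), -1290)) = (4947694 - 3116418)/(-4965703 + (-196 - 1*(-1290))) = 1831276/(-4965703 + (-196 + 1290)) = 1831276/(-4965703 + 1094) = 1831276/(-4964609) = 1831276*(-1/4964609) = -1831276/4964609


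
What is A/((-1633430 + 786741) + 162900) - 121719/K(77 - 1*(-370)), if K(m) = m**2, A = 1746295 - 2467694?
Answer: 20303966500/45542398767 ≈ 0.44583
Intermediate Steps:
A = -721399
A/((-1633430 + 786741) + 162900) - 121719/K(77 - 1*(-370)) = -721399/((-1633430 + 786741) + 162900) - 121719/(77 - 1*(-370))**2 = -721399/(-846689 + 162900) - 121719/(77 + 370)**2 = -721399/(-683789) - 121719/(447**2) = -721399*(-1/683789) - 121719/199809 = 721399/683789 - 121719*1/199809 = 721399/683789 - 40573/66603 = 20303966500/45542398767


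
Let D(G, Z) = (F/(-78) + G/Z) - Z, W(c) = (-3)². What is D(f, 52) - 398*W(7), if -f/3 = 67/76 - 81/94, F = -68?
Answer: -2024495935/557232 ≈ -3633.1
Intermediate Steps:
W(c) = 9
f = -213/3572 (f = -3*(67/76 - 81/94) = -3*71/3572 = -213/3572 ≈ -0.059630)
D(G, Z) = 34/39 - Z + G/Z (D(G, Z) = (-68/(-78) + G/Z) - Z = (-68*(-1/78) + G/Z) - Z = (34/39 + G/Z) - Z = 34/39 - Z + G/Z)
D(f, 52) - 398*W(7) = (34/39 - 1*52 - 213/3572/52) - 398*9 = (34/39 - 52 - 213/3572*1/52) - 1*3582 = (34/39 - 52 - 213/185744) - 3582 = -28490911/557232 - 3582 = -2024495935/557232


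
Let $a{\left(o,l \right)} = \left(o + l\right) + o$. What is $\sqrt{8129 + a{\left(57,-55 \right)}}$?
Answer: $2 \sqrt{2047} \approx 90.488$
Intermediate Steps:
$a{\left(o,l \right)} = l + 2 o$ ($a{\left(o,l \right)} = \left(l + o\right) + o = l + 2 o$)
$\sqrt{8129 + a{\left(57,-55 \right)}} = \sqrt{8129 + \left(-55 + 2 \cdot 57\right)} = \sqrt{8129 + \left(-55 + 114\right)} = \sqrt{8129 + 59} = \sqrt{8188} = 2 \sqrt{2047}$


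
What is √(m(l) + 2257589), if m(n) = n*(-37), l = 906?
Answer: √2224067 ≈ 1491.3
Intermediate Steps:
m(n) = -37*n
√(m(l) + 2257589) = √(-37*906 + 2257589) = √(-33522 + 2257589) = √2224067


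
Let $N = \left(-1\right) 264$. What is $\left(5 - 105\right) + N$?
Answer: $-364$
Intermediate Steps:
$N = -264$
$\left(5 - 105\right) + N = \left(5 - 105\right) - 264 = -100 - 264 = -364$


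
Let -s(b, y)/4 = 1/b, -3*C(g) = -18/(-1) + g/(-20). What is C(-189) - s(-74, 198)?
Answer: -6811/740 ≈ -9.2041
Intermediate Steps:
C(g) = -6 + g/60 (C(g) = -(-18/(-1) + g/(-20))/3 = -(-18*(-1) + g*(-1/20))/3 = -(18 - g/20)/3 = -6 + g/60)
s(b, y) = -4/b
C(-189) - s(-74, 198) = (-6 + (1/60)*(-189)) - (-4)/(-74) = (-6 - 63/20) - (-4)*(-1)/74 = -183/20 - 1*2/37 = -183/20 - 2/37 = -6811/740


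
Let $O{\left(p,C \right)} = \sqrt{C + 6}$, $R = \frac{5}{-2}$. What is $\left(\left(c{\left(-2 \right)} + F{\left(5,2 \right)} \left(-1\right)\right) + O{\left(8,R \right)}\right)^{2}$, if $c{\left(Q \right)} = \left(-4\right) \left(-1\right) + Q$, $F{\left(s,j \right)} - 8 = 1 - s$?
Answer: $\frac{\left(4 - \sqrt{14}\right)^{2}}{4} \approx 0.016685$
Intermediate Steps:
$F{\left(s,j \right)} = 9 - s$ ($F{\left(s,j \right)} = 8 - \left(-1 + s\right) = 9 - s$)
$R = - \frac{5}{2}$ ($R = 5 \left(- \frac{1}{2}\right) = - \frac{5}{2} \approx -2.5$)
$c{\left(Q \right)} = 4 + Q$
$O{\left(p,C \right)} = \sqrt{6 + C}$
$\left(\left(c{\left(-2 \right)} + F{\left(5,2 \right)} \left(-1\right)\right) + O{\left(8,R \right)}\right)^{2} = \left(\left(\left(4 - 2\right) + \left(9 - 5\right) \left(-1\right)\right) + \sqrt{6 - \frac{5}{2}}\right)^{2} = \left(\left(2 + \left(9 - 5\right) \left(-1\right)\right) + \sqrt{\frac{7}{2}}\right)^{2} = \left(\left(2 + 4 \left(-1\right)\right) + \frac{\sqrt{14}}{2}\right)^{2} = \left(\left(2 - 4\right) + \frac{\sqrt{14}}{2}\right)^{2} = \left(-2 + \frac{\sqrt{14}}{2}\right)^{2}$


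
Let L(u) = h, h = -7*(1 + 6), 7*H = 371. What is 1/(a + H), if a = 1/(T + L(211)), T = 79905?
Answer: 79856/4232369 ≈ 0.018868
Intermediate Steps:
H = 53 (H = (1/7)*371 = 53)
h = -49 (h = -7*7 = -49)
L(u) = -49
a = 1/79856 (a = 1/(79905 - 49) = 1/79856 ≈ 1.2523e-5)
1/(a + H) = 1/(1/79856 + 53) = 1/(4232369/79856) = 79856/4232369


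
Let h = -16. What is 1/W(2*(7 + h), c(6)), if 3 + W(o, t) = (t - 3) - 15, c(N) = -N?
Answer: -1/27 ≈ -0.037037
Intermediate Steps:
W(o, t) = -21 + t (W(o, t) = -3 + ((t - 3) - 15) = -3 + ((-3 + t) - 15) = -3 + (-18 + t) = -21 + t)
1/W(2*(7 + h), c(6)) = 1/(-21 - 1*6) = 1/(-21 - 6) = 1/(-27) = -1/27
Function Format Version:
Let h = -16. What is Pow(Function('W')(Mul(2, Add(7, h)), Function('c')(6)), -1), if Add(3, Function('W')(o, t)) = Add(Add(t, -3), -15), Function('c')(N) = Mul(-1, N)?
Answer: Rational(-1, 27) ≈ -0.037037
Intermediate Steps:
Function('W')(o, t) = Add(-21, t) (Function('W')(o, t) = Add(-3, Add(Add(t, -3), -15)) = Add(-3, Add(Add(-3, t), -15)) = Add(-3, Add(-18, t)) = Add(-21, t))
Pow(Function('W')(Mul(2, Add(7, h)), Function('c')(6)), -1) = Pow(Add(-21, Mul(-1, 6)), -1) = Pow(Add(-21, -6), -1) = Pow(-27, -1) = Rational(-1, 27)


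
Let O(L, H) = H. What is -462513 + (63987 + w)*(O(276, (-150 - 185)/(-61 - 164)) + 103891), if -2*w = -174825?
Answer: 235932125378/15 ≈ 1.5729e+10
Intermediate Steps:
w = 174825/2 (w = -1/2*(-174825) = 174825/2 ≈ 87413.)
-462513 + (63987 + w)*(O(276, (-150 - 185)/(-61 - 164)) + 103891) = -462513 + (63987 + 174825/2)*((-150 - 185)/(-61 - 164) + 103891) = -462513 + 302799*(-335/(-225) + 103891)/2 = -462513 + 302799*(-335*(-1/225) + 103891)/2 = -462513 + 302799*(67/45 + 103891)/2 = -462513 + (302799/2)*(4675162/45) = -462513 + 235939063073/15 = 235932125378/15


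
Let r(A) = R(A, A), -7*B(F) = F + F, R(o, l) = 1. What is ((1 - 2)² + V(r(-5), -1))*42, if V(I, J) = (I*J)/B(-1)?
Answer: -105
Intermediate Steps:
B(F) = -2*F/7 (B(F) = -(F + F)/7 = -2*F/7)
r(A) = 1
V(I, J) = 7*I*J/2 (V(I, J) = (I*J)/((-2/7*(-1))) = (I*J)/(2/7) = (I*J)*(7/2) = 7*I*J/2)
((1 - 2)² + V(r(-5), -1))*42 = ((1 - 2)² + (7/2)*1*(-1))*42 = ((-1)² - 7/2)*42 = (1 - 7/2)*42 = -5/2*42 = -105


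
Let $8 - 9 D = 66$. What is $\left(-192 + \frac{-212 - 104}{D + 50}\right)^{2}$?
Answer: $\frac{381303729}{9604} \approx 39703.0$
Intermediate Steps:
$D = - \frac{58}{9}$ ($D = \frac{8}{9} - \frac{22}{3} = - \frac{58}{9} \approx -6.4444$)
$\left(-192 + \frac{-212 - 104}{D + 50}\right)^{2} = \left(-192 + \frac{-212 - 104}{- \frac{58}{9} + 50}\right)^{2} = \left(-192 - \frac{316}{\frac{392}{9}}\right)^{2} = \left(-192 - \frac{711}{98}\right)^{2} = \left(- \frac{19527}{98}\right)^{2} = \frac{381303729}{9604}$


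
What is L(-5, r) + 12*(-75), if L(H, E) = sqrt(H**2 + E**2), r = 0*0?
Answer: -895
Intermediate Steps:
r = 0
L(H, E) = sqrt(E**2 + H**2)
L(-5, r) + 12*(-75) = sqrt(0**2 + (-5)**2) + 12*(-75) = sqrt(0 + 25) - 900 = sqrt(25) - 900 = 5 - 900 = -895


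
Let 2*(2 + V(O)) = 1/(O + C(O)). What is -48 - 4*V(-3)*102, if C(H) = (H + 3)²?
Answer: 836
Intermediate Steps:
C(H) = (3 + H)²
V(O) = -2 + 1/(2*(O + (3 + O)²))
-48 - 4*V(-3)*102 = -48 - 4*(½ - 2*(-3) - 2*(3 - 3)²)/(-3 + (3 - 3)²)*102 = -48 - 4*(½ + 6 - 2*0²)/(-3 + 0²)*102 = -48 - 4*(½ + 6 - 2*0)/(-3 + 0)*102 = -48 - 4*(½ + 6 + 0)/(-3)*102 = -48 - (-4)*13/(3*2)*102 = -48 - 4*(-13/6)*102 = -48 + (26/3)*102 = -48 + 884 = 836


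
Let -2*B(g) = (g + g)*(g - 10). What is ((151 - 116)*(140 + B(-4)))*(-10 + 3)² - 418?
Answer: 143642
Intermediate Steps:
B(g) = -g*(-10 + g) (B(g) = -(g + g)*(g - 10)/2 = -2*g*(-10 + g)/2 = -g*(-10 + g))
((151 - 116)*(140 + B(-4)))*(-10 + 3)² - 418 = ((151 - 116)*(140 - 4*(10 - 1*(-4))))*(-10 + 3)² - 418 = (35*(140 - 4*(10 + 4)))*(-7)² - 418 = (35*(140 - 4*14))*49 - 418 = (35*(140 - 56))*49 - 418 = (35*84)*49 - 418 = 2940*49 - 418 = 144060 - 418 = 143642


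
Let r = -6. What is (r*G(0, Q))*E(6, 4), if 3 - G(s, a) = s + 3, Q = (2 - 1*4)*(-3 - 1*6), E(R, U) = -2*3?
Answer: 0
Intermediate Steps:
E(R, U) = -6
Q = 18 (Q = (2 - 4)*(-3 - 6) = -2*(-9) = 18)
G(s, a) = -s (G(s, a) = 3 - (s + 3) = 3 - (3 + s) = 3 + (-3 - s) = -s)
(r*G(0, Q))*E(6, 4) = -(-6)*0*(-6) = -6*0*(-6) = 0*(-6) = 0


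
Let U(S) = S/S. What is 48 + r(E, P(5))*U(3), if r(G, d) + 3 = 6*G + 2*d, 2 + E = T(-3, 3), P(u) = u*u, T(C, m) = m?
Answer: 101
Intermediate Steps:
P(u) = u²
E = 1 (E = -2 + 3 = 1)
U(S) = 1
r(G, d) = -3 + 2*d + 6*G (r(G, d) = -3 + (6*G + 2*d) = -3 + (2*d + 6*G) = -3 + 2*d + 6*G)
48 + r(E, P(5))*U(3) = 48 + (-3 + 2*5² + 6*1)*1 = 48 + (-3 + 2*25 + 6)*1 = 48 + (-3 + 50 + 6)*1 = 48 + 53*1 = 48 + 53 = 101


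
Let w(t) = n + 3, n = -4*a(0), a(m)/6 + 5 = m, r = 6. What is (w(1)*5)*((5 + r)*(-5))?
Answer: -33825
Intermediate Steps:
a(m) = -30 + 6*m
n = 120 (n = -4*(-30 + 6*0) = -4*(-30 + 0) = -4*(-30) = 120)
w(t) = 123 (w(t) = 120 + 3 = 123)
(w(1)*5)*((5 + r)*(-5)) = (123*5)*((5 + 6)*(-5)) = 615*(11*(-5)) = 615*(-55) = -33825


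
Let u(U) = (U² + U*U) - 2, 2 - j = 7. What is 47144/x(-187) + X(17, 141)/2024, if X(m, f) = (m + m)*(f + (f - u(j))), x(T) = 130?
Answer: 12056717/32890 ≈ 366.58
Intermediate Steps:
j = -5 (j = 2 - 1*7 = 2 - 7 = -5)
u(U) = -2 + 2*U² (u(U) = (U² + U²) - 2 = 2*U² - 2 = -2 + 2*U²)
X(m, f) = 2*m*(-48 + 2*f) (X(m, f) = (m + m)*(f + (f - (-2 + 2*(-5)²))) = (2*m)*(f + (f - (-2 + 2*25))) = (2*m)*(f + (f - (-2 + 50))) = (2*m)*(f + (f - 1*48)) = (2*m)*(f + (f - 48)) = (2*m)*(f + (-48 + f)) = (2*m)*(-48 + 2*f) = 2*m*(-48 + 2*f))
47144/x(-187) + X(17, 141)/2024 = 47144/130 + (4*17*(-24 + 141))/2024 = 47144*(1/130) + (4*17*117)*(1/2024) = 23572/65 + 7956*(1/2024) = 23572/65 + 1989/506 = 12056717/32890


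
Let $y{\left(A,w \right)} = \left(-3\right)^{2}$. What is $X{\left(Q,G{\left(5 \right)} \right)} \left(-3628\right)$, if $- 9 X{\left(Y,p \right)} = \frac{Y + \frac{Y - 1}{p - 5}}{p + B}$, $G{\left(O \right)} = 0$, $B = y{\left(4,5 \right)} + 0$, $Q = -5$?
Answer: $- \frac{68932}{405} \approx -170.2$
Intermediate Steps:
$y{\left(A,w \right)} = 9$
$B = 9$ ($B = 9 + 0 = 9$)
$X{\left(Y,p \right)} = - \frac{Y + \frac{-1 + Y}{-5 + p}}{9 \left(9 + p\right)}$ ($X{\left(Y,p \right)} = - \frac{\left(Y + \frac{Y - 1}{p - 5}\right) \frac{1}{p + 9}}{9} = - \frac{\left(Y + \frac{-1 + Y}{-5 + p}\right) \frac{1}{9 + p}}{9} = - \frac{\frac{1}{9 + p} \left(Y + \frac{-1 + Y}{-5 + p}\right)}{9} = - \frac{Y + \frac{-1 + Y}{-5 + p}}{9 \left(9 + p\right)}$)
$X{\left(Q,G{\left(5 \right)} \right)} \left(-3628\right) = \frac{1 + 4 \left(-5\right) - \left(-5\right) 0}{9 \left(-45 + 0^{2} + 4 \cdot 0\right)} \left(-3628\right) = \frac{1 - 20 + 0}{9 \left(-45 + 0 + 0\right)} \left(-3628\right) = \frac{1}{9} \frac{1}{-45} \left(-19\right) \left(-3628\right) = \frac{1}{9} \left(- \frac{1}{45}\right) \left(-19\right) \left(-3628\right) = \frac{19}{405} \left(-3628\right) = - \frac{68932}{405}$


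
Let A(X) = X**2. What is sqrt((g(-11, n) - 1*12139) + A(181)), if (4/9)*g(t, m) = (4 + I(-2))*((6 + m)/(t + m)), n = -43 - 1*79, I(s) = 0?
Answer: sqrt(364921410)/133 ≈ 143.63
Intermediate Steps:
n = -122 (n = -43 - 79 = -122)
g(t, m) = 9*(6 + m)/(m + t) (g(t, m) = 9*((4 + 0)*((6 + m)/(t + m)))/4 = 9*(4*((6 + m)/(m + t)))/4 = 9*(4*(6 + m)/(m + t))/4 = 9*(6 + m)/(m + t))
sqrt((g(-11, n) - 1*12139) + A(181)) = sqrt((9*(6 - 122)/(-122 - 11) - 1*12139) + 181**2) = sqrt((9*(-116)/(-133) - 12139) + 32761) = sqrt((9*(-1/133)*(-116) - 12139) + 32761) = sqrt((1044/133 - 12139) + 32761) = sqrt(-1613443/133 + 32761) = sqrt(2743770/133) = sqrt(364921410)/133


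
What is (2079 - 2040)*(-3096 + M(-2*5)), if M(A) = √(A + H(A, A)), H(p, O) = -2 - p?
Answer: -120744 + 39*I*√2 ≈ -1.2074e+5 + 55.154*I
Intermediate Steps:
M(A) = I*√2 (M(A) = √(A + (-2 - A)) = √(-2) = I*√2)
(2079 - 2040)*(-3096 + M(-2*5)) = (2079 - 2040)*(-3096 + I*√2) = 39*(-3096 + I*√2) = -120744 + 39*I*√2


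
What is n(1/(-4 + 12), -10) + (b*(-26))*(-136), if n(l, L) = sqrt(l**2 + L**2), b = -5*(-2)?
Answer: 35360 + sqrt(6401)/8 ≈ 35370.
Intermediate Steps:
b = 10
n(l, L) = sqrt(L**2 + l**2)
n(1/(-4 + 12), -10) + (b*(-26))*(-136) = sqrt((-10)**2 + (1/(-4 + 12))**2) + (10*(-26))*(-136) = sqrt(100 + (1/8)**2) - 260*(-136) = sqrt(100 + (1/8)**2) + 35360 = sqrt(100 + 1/64) + 35360 = sqrt(6401/64) + 35360 = sqrt(6401)/8 + 35360 = 35360 + sqrt(6401)/8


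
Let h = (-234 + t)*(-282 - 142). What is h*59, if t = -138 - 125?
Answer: 12432952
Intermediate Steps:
t = -263
h = 210728 (h = (-234 - 263)*(-282 - 142) = -497*(-424) = 210728)
h*59 = 210728*59 = 12432952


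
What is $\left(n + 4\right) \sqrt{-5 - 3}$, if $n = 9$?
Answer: $26 i \sqrt{2} \approx 36.77 i$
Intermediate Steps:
$\left(n + 4\right) \sqrt{-5 - 3} = \left(9 + 4\right) \sqrt{-5 - 3} = 13 \sqrt{-8} = 13 \cdot 2 i \sqrt{2} = 26 i \sqrt{2}$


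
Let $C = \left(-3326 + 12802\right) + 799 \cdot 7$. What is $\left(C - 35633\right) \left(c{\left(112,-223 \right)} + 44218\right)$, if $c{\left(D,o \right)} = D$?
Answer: $-911602120$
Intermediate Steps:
$C = 15069$ ($C = 9476 + 5593 = 15069$)
$\left(C - 35633\right) \left(c{\left(112,-223 \right)} + 44218\right) = \left(15069 - 35633\right) \left(112 + 44218\right) = \left(-20564\right) 44330 = -911602120$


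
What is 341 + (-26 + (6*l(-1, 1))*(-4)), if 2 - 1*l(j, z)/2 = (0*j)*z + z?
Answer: 267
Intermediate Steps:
l(j, z) = 4 - 2*z (l(j, z) = 4 - 2*((0*j)*z + z) = 4 - 2*(0*z + z) = 4 - 2*(0 + z) = 4 - 2*z)
341 + (-26 + (6*l(-1, 1))*(-4)) = 341 + (-26 + (6*(4 - 2*1))*(-4)) = 341 + (-26 + (6*(4 - 2))*(-4)) = 341 + (-26 + (6*2)*(-4)) = 341 + (-26 + 12*(-4)) = 341 + (-26 - 48) = 341 - 74 = 267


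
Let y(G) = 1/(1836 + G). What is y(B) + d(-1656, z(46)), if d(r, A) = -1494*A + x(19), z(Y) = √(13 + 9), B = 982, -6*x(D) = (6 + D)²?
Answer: -440311/4227 - 1494*√22 ≈ -7111.6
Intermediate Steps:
x(D) = -(6 + D)²/6
z(Y) = √22
d(r, A) = -625/6 - 1494*A (d(r, A) = -1494*A - (6 + 19)²/6 = -1494*A - ⅙*25² = -1494*A - ⅙*625 = -1494*A - 625/6 = -625/6 - 1494*A)
y(B) + d(-1656, z(46)) = 1/(1836 + 982) + (-625/6 - 1494*√22) = 1/2818 + (-625/6 - 1494*√22) = -440311/4227 - 1494*√22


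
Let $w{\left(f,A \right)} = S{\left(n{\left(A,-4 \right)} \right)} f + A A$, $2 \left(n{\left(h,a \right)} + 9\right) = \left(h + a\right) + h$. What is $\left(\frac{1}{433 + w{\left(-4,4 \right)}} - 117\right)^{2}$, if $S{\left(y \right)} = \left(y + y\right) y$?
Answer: $\frac{44462224}{3249} \approx 13685.0$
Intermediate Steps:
$n{\left(h,a \right)} = -9 + h + \frac{a}{2}$ ($n{\left(h,a \right)} = -9 + \frac{\left(h + a\right) + h}{2} = -9 + \frac{\left(a + h\right) + h}{2} = -9 + \frac{a + 2 h}{2} = -9 + \left(h + \frac{a}{2}\right) = -9 + h + \frac{a}{2}$)
$S{\left(y \right)} = 2 y^{2}$ ($S{\left(y \right)} = 2 y y = 2 y^{2}$)
$w{\left(f,A \right)} = A^{2} + 2 f \left(-11 + A\right)^{2}$ ($w{\left(f,A \right)} = 2 \left(-9 + A + \frac{1}{2} \left(-4\right)\right)^{2} f + A A = 2 \left(-9 + A - 2\right)^{2} f + A^{2} = 2 \left(-11 + A\right)^{2} f + A^{2} = 2 f \left(-11 + A\right)^{2} + A^{2} = A^{2} + 2 f \left(-11 + A\right)^{2}$)
$\left(\frac{1}{433 + w{\left(-4,4 \right)}} - 117\right)^{2} = \left(\frac{1}{433 + \left(4^{2} + 2 \left(-4\right) \left(-11 + 4\right)^{2}\right)} - 117\right)^{2} = \left(\frac{1}{433 + \left(16 + 2 \left(-4\right) \left(-7\right)^{2}\right)} - 117\right)^{2} = \left(\frac{1}{433 + \left(16 + 2 \left(-4\right) 49\right)} - 117\right)^{2} = \left(\frac{1}{433 + \left(16 - 392\right)} - 117\right)^{2} = \left(\frac{1}{433 - 376} - 117\right)^{2} = \left(\frac{1}{57} - 117\right)^{2} = \left(- \frac{6668}{57}\right)^{2} = \frac{44462224}{3249}$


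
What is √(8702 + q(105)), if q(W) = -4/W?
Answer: √95939130/105 ≈ 93.284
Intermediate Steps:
√(8702 + q(105)) = √(8702 - 4/105) = √(913706/105) = √95939130/105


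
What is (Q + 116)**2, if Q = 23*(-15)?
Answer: 52441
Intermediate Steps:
Q = -345
(Q + 116)**2 = (-345 + 116)**2 = (-229)**2 = 52441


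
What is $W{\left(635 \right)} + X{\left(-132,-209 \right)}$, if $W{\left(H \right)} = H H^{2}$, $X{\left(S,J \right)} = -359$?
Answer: $256047516$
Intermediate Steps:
$W{\left(H \right)} = H^{3}$
$W{\left(635 \right)} + X{\left(-132,-209 \right)} = 635^{3} - 359 = 256047875 - 359 = 256047516$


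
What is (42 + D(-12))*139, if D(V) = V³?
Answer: -234354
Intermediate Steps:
(42 + D(-12))*139 = (42 + (-12)³)*139 = (42 - 1728)*139 = -1686*139 = -234354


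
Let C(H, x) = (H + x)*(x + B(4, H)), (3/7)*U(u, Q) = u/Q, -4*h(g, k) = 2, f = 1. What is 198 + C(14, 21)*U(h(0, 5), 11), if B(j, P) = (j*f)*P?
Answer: -527/6 ≈ -87.833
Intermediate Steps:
h(g, k) = -½ (h(g, k) = -¼*2 = -½)
B(j, P) = P*j (B(j, P) = (j*1)*P = j*P = P*j)
U(u, Q) = 7*u/(3*Q) (U(u, Q) = 7*(u/Q)/3 = 7*u/(3*Q))
C(H, x) = (H + x)*(x + 4*H) (C(H, x) = (H + x)*(x + H*4) = (H + x)*(x + 4*H))
198 + C(14, 21)*U(h(0, 5), 11) = 198 + (21² + 4*14² + 5*14*21)*((7/3)*(-½)/11) = 198 + (441 + 4*196 + 1470)*((7/3)*(-½)*(1/11)) = 198 + (441 + 784 + 1470)*(-7/66) = 198 + 2695*(-7/66) = 198 - 1715/6 = -527/6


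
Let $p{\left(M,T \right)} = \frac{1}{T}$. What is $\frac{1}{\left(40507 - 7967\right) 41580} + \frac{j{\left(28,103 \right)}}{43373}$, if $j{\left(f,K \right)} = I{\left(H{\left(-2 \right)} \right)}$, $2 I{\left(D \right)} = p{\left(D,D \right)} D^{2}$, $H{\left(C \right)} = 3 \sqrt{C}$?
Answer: $\frac{1}{1353013200} + \frac{3 i \sqrt{2}}{86746} \approx 7.3909 \cdot 10^{-10} + 4.8909 \cdot 10^{-5} i$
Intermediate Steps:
$I{\left(D \right)} = \frac{D}{2}$ ($I{\left(D \right)} = \frac{\frac{1}{D} D^{2}}{2} = \frac{D}{2}$)
$j{\left(f,K \right)} = \frac{3 i \sqrt{2}}{2}$ ($j{\left(f,K \right)} = \frac{3 \sqrt{-2}}{2} = \frac{3 i \sqrt{2}}{2}$)
$\frac{1}{\left(40507 - 7967\right) 41580} + \frac{j{\left(28,103 \right)}}{43373} = \frac{1}{\left(40507 - 7967\right) 41580} + \frac{\frac{3}{2} i \sqrt{2}}{43373} = \frac{1}{32540} \cdot \frac{1}{41580} + \frac{3 i \sqrt{2}}{2} \cdot \frac{1}{43373} = \frac{1}{32540} \cdot \frac{1}{41580} + \frac{3 i \sqrt{2}}{86746} = \frac{1}{1353013200} + \frac{3 i \sqrt{2}}{86746}$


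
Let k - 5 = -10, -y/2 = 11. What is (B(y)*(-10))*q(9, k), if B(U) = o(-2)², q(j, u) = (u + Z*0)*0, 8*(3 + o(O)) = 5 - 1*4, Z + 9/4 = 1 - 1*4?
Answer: 0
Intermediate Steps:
Z = -21/4 (Z = -9/4 + (1 - 1*4) = -9/4 + (1 - 4) = -9/4 - 3 = -21/4 ≈ -5.2500)
y = -22 (y = -2*11 = -22)
o(O) = -23/8 (o(O) = -3 + (5 - 1*4)/8 = -3 + (5 - 4)/8 = -3 + (⅛)*1 = -3 + ⅛ = -23/8)
k = -5 (k = 5 - 10 = -5)
q(j, u) = 0 (q(j, u) = (u - 21/4*0)*0 = (u + 0)*0 = u*0 = 0)
B(U) = 529/64 (B(U) = (-23/8)² = 529/64)
(B(y)*(-10))*q(9, k) = ((529/64)*(-10))*0 = -2645/32*0 = 0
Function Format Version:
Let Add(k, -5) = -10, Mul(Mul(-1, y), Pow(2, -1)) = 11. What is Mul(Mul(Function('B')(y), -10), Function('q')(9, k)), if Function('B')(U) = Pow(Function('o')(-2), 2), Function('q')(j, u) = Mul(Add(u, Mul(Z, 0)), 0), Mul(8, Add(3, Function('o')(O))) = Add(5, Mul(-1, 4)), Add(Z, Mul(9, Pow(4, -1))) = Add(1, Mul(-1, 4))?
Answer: 0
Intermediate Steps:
Z = Rational(-21, 4) (Z = Add(Rational(-9, 4), Add(1, Mul(-1, 4))) = Add(Rational(-9, 4), Add(1, -4)) = Add(Rational(-9, 4), -3) = Rational(-21, 4) ≈ -5.2500)
y = -22 (y = Mul(-2, 11) = -22)
Function('o')(O) = Rational(-23, 8) (Function('o')(O) = Add(-3, Mul(Rational(1, 8), Add(5, Mul(-1, 4)))) = Add(-3, Mul(Rational(1, 8), Add(5, -4))) = Add(-3, Mul(Rational(1, 8), 1)) = Add(-3, Rational(1, 8)) = Rational(-23, 8))
k = -5 (k = Add(5, -10) = -5)
Function('q')(j, u) = 0 (Function('q')(j, u) = Mul(Add(u, Mul(Rational(-21, 4), 0)), 0) = Mul(Add(u, 0), 0) = Mul(u, 0) = 0)
Function('B')(U) = Rational(529, 64) (Function('B')(U) = Pow(Rational(-23, 8), 2) = Rational(529, 64))
Mul(Mul(Function('B')(y), -10), Function('q')(9, k)) = Mul(Mul(Rational(529, 64), -10), 0) = Mul(Rational(-2645, 32), 0) = 0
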